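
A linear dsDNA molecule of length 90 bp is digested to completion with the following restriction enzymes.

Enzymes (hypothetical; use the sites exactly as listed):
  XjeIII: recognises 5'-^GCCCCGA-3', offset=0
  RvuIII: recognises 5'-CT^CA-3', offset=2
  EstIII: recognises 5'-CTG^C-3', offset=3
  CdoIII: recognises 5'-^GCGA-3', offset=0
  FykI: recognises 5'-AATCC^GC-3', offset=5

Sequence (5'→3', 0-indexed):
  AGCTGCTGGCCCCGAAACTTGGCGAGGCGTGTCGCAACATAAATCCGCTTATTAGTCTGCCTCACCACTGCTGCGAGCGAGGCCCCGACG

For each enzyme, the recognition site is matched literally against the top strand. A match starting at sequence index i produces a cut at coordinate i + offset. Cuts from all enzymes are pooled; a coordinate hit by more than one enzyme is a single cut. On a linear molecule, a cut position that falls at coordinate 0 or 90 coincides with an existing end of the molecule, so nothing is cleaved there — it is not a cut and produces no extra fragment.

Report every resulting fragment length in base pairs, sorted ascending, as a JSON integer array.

[1,2,3,3,3,5,5,8,9,13,13,25]

Per-enzyme occurrences:
  XjeIII (GCCCCGA, off=0): starts [8, 81] → cuts [8, 81]
  RvuIII (CTCA, off=2): starts [60] → cuts [62]
  EstIII (CTGC, off=3): starts [2, 56, 67, 70] → cuts [5, 59, 70, 73]
  CdoIII (GCGA, off=0): starts [21, 72, 76] → cuts [21, 72, 76]
  FykI (AATCCGC, off=5): starts [41] → cuts [46]

Pooled cuts: [5, 8, 21, 46, 59, 62, 70, 72, 73, 76, 81]

Fragment lengths:
  [0,5): 5 bp
  [5,8): 3 bp
  [8,21): 13 bp
  [21,46): 25 bp
  [46,59): 13 bp
  [59,62): 3 bp
  [62,70): 8 bp
  [70,72): 2 bp
  [72,73): 1 bp
  [73,76): 3 bp
  [76,81): 5 bp
  [81,90): 9 bp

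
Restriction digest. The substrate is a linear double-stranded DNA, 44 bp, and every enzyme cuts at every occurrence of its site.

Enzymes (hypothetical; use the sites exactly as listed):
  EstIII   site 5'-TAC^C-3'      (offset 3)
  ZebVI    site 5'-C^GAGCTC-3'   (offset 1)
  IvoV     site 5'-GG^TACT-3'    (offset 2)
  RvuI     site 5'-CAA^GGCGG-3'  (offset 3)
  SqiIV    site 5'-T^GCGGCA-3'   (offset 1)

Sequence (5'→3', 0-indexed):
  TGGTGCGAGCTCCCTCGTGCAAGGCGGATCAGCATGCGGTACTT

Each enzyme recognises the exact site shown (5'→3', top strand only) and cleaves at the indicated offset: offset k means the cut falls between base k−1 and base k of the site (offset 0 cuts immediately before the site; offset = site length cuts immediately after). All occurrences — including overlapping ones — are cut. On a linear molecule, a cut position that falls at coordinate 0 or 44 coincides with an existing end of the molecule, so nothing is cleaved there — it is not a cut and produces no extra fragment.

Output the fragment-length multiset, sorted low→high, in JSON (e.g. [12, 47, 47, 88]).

[5,6,16,17]

Site scan:
  EstIII (TACC, off=3): no sites
  ZebVI CGAGCTC/1: at [5] ⇒ [6]
  IvoV GGTACT/2: at [37] ⇒ [39]
  RvuI CAAGGCGG/3: at [19] ⇒ [22]
  SqiIV (TGCGGCA, off=1): no sites

All cut coordinates (distinct, sorted): [6, 22, 39]

Fragments:
  [0,6): 6 bp
  [6,22): 16 bp
  [22,39): 17 bp
  [39,44): 5 bp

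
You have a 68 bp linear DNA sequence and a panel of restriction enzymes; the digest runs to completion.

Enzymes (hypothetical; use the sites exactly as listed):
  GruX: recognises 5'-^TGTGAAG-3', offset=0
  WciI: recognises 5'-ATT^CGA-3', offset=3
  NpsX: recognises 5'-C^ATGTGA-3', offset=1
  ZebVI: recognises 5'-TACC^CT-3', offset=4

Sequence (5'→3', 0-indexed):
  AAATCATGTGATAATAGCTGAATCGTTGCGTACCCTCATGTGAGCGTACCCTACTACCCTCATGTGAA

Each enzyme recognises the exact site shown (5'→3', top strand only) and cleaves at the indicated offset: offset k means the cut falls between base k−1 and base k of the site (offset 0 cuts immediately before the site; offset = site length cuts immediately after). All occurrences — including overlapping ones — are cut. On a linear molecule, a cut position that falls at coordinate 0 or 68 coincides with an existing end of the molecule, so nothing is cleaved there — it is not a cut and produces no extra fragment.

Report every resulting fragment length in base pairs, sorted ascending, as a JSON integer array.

Site scan:
  GruX (TGTGAAG, off=0): no sites
  WciI (ATTCGA, off=3): no sites
  NpsX CATGTGA/1: at [4, 36, 60] ⇒ [5, 37, 61]
  ZebVI TACCCT/4: at [30, 46, 54] ⇒ [34, 50, 58]

All cut coordinates (distinct, sorted): [5, 34, 37, 50, 58, 61]

Fragments:
  [0,5): 5 bp
  [5,34): 29 bp
  [34,37): 3 bp
  [37,50): 13 bp
  [50,58): 8 bp
  [58,61): 3 bp
  [61,68): 7 bp

[3,3,5,7,8,13,29]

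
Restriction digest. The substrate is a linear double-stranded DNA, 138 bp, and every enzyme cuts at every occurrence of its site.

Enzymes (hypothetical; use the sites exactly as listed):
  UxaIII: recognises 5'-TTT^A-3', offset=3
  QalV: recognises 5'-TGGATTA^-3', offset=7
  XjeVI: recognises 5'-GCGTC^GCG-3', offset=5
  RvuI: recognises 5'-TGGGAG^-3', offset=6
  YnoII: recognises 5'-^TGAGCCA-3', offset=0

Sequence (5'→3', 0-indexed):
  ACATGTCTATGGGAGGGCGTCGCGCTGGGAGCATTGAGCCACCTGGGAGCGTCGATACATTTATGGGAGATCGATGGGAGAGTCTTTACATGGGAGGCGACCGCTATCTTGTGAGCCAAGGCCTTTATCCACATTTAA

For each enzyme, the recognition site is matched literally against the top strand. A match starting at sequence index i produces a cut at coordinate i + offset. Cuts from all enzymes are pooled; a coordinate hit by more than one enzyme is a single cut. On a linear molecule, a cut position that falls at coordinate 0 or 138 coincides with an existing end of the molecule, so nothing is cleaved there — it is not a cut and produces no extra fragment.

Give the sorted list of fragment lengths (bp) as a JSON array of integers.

[2,3,6,7,7,9,10,10,11,13,15,15,15,15]

Scan for sites:
  UxaIII (TTTA, off=3): starts [59, 84, 123, 133] → cuts [62, 87, 126, 136]
  QalV (TGGATTA, off=7): no sites
  XjeVI (GCGTCGCG, off=5): starts [16] → cuts [21]
  RvuI (TGGGAG, off=6): starts [9, 25, 43, 63, 74, 90] → cuts [15, 31, 49, 69, 80, 96]
  YnoII (TGAGCCA, off=0): starts [34, 111] → cuts [34, 111]

Pooled cuts: [15, 21, 31, 34, 49, 62, 69, 80, 87, 96, 111, 126, 136]

Fragments:
  [0,15): 15 bp
  [15,21): 6 bp
  [21,31): 10 bp
  [31,34): 3 bp
  [34,49): 15 bp
  [49,62): 13 bp
  [62,69): 7 bp
  [69,80): 11 bp
  [80,87): 7 bp
  [87,96): 9 bp
  [96,111): 15 bp
  [111,126): 15 bp
  [126,136): 10 bp
  [136,138): 2 bp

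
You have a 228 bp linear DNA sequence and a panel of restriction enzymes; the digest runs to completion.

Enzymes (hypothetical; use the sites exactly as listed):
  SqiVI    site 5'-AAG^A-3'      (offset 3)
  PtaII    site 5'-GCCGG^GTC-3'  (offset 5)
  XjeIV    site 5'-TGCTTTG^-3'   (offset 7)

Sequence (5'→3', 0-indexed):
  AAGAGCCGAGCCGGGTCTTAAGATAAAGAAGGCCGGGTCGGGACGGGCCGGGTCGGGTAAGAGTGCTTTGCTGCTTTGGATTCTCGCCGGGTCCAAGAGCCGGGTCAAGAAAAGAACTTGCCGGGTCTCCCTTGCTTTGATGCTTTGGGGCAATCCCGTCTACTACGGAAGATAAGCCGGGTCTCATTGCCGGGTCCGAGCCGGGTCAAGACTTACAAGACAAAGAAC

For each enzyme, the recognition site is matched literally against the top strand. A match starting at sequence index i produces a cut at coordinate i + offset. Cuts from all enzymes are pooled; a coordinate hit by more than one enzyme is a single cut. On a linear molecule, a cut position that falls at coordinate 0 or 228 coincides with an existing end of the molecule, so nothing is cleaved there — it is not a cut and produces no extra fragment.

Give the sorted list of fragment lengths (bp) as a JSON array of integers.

Site scan:
  SqiVI (AAGA, off=3): starts [0, 19, 25, 58, 94, 106, 111, 168, 207, 216, 222] → cuts [3, 22, 28, 61, 97, 109, 114, 171, 210, 219, 225]
  PtaII (GCCGGGTC, off=5): starts [9, 31, 46, 85, 98, 119, 175, 188, 199] → cuts [14, 36, 51, 90, 103, 124, 180, 193, 204]
  XjeIV (TGCTTTG, off=7): starts [63, 71, 132, 140] → cuts [70, 78, 139, 147]

All cut coordinates (distinct, sorted): [3, 14, 22, 28, 36, 51, 61, 70, 78, 90, 97, 103, 109, 114, 124, 139, 147, 171, 180, 193, 204, 210, 219, 225]

Fragment lengths:
  [0,3): 3 bp
  [3,14): 11 bp
  [14,22): 8 bp
  [22,28): 6 bp
  [28,36): 8 bp
  [36,51): 15 bp
  [51,61): 10 bp
  [61,70): 9 bp
  [70,78): 8 bp
  [78,90): 12 bp
  [90,97): 7 bp
  [97,103): 6 bp
  [103,109): 6 bp
  [109,114): 5 bp
  [114,124): 10 bp
  [124,139): 15 bp
  [139,147): 8 bp
  [147,171): 24 bp
  [171,180): 9 bp
  [180,193): 13 bp
  [193,204): 11 bp
  [204,210): 6 bp
  [210,219): 9 bp
  [219,225): 6 bp
  [225,228): 3 bp

[3,3,5,6,6,6,6,6,7,8,8,8,8,9,9,9,10,10,11,11,12,13,15,15,24]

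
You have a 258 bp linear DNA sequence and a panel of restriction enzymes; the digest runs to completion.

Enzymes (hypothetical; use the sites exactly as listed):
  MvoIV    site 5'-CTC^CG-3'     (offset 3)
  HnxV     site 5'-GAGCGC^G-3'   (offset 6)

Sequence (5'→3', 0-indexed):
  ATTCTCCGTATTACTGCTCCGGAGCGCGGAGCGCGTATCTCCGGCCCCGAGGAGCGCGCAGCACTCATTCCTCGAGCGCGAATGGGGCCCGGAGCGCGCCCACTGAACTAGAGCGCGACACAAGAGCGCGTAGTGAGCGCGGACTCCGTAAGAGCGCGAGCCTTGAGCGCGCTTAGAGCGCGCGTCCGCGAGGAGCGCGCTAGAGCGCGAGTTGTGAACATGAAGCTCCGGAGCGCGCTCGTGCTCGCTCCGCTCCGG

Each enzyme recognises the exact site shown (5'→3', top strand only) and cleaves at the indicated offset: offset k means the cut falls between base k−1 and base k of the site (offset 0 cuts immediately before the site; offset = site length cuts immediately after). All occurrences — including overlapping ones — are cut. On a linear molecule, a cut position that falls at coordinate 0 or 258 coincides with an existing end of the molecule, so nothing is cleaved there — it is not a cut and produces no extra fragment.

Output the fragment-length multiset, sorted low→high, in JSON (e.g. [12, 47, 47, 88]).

Site scan:
  MvoIV CTCCG/3: at [3, 16, 38, 143, 225, 247, 252] ⇒ [6, 19, 41, 146, 228, 250, 255]
  HnxV GAGCGCG/6: at [21, 28, 51, 73, 91, 110, 123, 134, 151, 164, 175, 192, 202, 230] ⇒ [27, 34, 57, 79, 97, 116, 129, 140, 157, 170, 181, 198, 208, 236]

Pooled cuts: [6, 19, 27, 34, 41, 57, 79, 97, 116, 129, 140, 146, 157, 170, 181, 198, 208, 228, 236, 250, 255]

Fragment lengths:
  [0,6): 6 bp
  [6,19): 13 bp
  [19,27): 8 bp
  [27,34): 7 bp
  [34,41): 7 bp
  [41,57): 16 bp
  [57,79): 22 bp
  [79,97): 18 bp
  [97,116): 19 bp
  [116,129): 13 bp
  [129,140): 11 bp
  [140,146): 6 bp
  [146,157): 11 bp
  [157,170): 13 bp
  [170,181): 11 bp
  [181,198): 17 bp
  [198,208): 10 bp
  [208,228): 20 bp
  [228,236): 8 bp
  [236,250): 14 bp
  [250,255): 5 bp
  [255,258): 3 bp

[3,5,6,6,7,7,8,8,10,11,11,11,13,13,13,14,16,17,18,19,20,22]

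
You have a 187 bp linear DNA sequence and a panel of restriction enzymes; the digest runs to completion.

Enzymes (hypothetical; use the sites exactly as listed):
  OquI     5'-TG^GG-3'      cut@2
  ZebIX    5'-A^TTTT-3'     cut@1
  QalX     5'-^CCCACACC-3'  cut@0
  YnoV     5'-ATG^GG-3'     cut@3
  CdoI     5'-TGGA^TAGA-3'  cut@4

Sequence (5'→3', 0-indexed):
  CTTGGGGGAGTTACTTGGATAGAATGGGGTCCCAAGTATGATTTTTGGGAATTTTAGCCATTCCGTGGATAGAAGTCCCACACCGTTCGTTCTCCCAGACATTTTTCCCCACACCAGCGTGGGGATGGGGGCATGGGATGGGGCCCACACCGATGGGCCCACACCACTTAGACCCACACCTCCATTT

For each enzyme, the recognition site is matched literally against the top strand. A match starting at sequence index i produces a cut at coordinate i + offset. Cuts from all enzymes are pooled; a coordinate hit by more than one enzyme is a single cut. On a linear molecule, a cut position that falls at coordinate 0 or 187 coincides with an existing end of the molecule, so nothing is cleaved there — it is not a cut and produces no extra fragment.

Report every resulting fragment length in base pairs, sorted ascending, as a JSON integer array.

[2,3,4,4,5,6,6,6,7,7,8,12,14,15,15,15,15,18,25]

Site scan:
  OquI (TGGG, off=2): starts [2, 24, 45, 119, 125, 133, 138, 153] → cuts [4, 26, 47, 121, 127, 135, 140, 155]
  ZebIX (ATTTT, off=1): starts [40, 50, 100] → cuts [41, 51, 101]
  QalX (CCCACACC, off=0): starts [76, 107, 143, 157, 172] → cuts [76, 107, 143, 157, 172]
  YnoV (ATGGG, off=3): starts [23, 124, 132, 137, 152] → cuts [26, 127, 135, 140, 155]
  CdoI (TGGATAGA, off=4): starts [15, 65] → cuts [19, 69]

All cut coordinates (distinct, sorted): [4, 19, 26, 41, 47, 51, 69, 76, 101, 107, 121, 127, 135, 140, 143, 155, 157, 172]

Fragment lengths:
  [0,4): 4 bp
  [4,19): 15 bp
  [19,26): 7 bp
  [26,41): 15 bp
  [41,47): 6 bp
  [47,51): 4 bp
  [51,69): 18 bp
  [69,76): 7 bp
  [76,101): 25 bp
  [101,107): 6 bp
  [107,121): 14 bp
  [121,127): 6 bp
  [127,135): 8 bp
  [135,140): 5 bp
  [140,143): 3 bp
  [143,155): 12 bp
  [155,157): 2 bp
  [157,172): 15 bp
  [172,187): 15 bp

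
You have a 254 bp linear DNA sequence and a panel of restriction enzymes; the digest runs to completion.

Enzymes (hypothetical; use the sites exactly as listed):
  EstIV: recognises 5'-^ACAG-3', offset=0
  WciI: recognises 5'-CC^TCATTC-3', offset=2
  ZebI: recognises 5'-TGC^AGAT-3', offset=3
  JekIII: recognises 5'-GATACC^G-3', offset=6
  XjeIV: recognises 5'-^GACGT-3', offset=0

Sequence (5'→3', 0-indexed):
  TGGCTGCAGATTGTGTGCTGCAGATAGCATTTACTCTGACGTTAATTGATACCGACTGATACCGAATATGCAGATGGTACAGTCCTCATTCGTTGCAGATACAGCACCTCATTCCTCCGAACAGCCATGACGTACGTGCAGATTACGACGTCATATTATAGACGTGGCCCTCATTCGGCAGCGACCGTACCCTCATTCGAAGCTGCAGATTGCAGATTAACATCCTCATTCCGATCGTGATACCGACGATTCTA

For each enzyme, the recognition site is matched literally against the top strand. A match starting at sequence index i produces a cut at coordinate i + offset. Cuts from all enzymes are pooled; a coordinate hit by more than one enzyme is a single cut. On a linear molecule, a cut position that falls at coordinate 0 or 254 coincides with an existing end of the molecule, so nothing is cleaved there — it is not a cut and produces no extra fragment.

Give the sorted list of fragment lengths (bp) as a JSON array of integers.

[4,7,7,7,7,7,8,8,8,10,10,10,11,11,12,12,14,14,14,16,16,19,22]

Scan for sites:
  EstIV (ACAG, off=0): starts [78, 100, 120] → cuts [78, 100, 120]
  WciI (CCTCATTC, off=2): starts [83, 106, 168, 190, 223] → cuts [85, 108, 170, 192, 225]
  ZebI (TGCAGAT, off=3): starts [4, 18, 68, 93, 136, 203, 210] → cuts [7, 21, 71, 96, 139, 206, 213]
  JekIII (GATACCG, off=6): starts [47, 57, 238] → cuts [53, 63, 244]
  XjeIV (GACGT, off=0): starts [37, 128, 146, 160] → cuts [37, 128, 146, 160]

Pooled cuts: [7, 21, 37, 53, 63, 71, 78, 85, 96, 100, 108, 120, 128, 139, 146, 160, 170, 192, 206, 213, 225, 244]

Fragment lengths:
  [0,7): 7 bp
  [7,21): 14 bp
  [21,37): 16 bp
  [37,53): 16 bp
  [53,63): 10 bp
  [63,71): 8 bp
  [71,78): 7 bp
  [78,85): 7 bp
  [85,96): 11 bp
  [96,100): 4 bp
  [100,108): 8 bp
  [108,120): 12 bp
  [120,128): 8 bp
  [128,139): 11 bp
  [139,146): 7 bp
  [146,160): 14 bp
  [160,170): 10 bp
  [170,192): 22 bp
  [192,206): 14 bp
  [206,213): 7 bp
  [213,225): 12 bp
  [225,244): 19 bp
  [244,254): 10 bp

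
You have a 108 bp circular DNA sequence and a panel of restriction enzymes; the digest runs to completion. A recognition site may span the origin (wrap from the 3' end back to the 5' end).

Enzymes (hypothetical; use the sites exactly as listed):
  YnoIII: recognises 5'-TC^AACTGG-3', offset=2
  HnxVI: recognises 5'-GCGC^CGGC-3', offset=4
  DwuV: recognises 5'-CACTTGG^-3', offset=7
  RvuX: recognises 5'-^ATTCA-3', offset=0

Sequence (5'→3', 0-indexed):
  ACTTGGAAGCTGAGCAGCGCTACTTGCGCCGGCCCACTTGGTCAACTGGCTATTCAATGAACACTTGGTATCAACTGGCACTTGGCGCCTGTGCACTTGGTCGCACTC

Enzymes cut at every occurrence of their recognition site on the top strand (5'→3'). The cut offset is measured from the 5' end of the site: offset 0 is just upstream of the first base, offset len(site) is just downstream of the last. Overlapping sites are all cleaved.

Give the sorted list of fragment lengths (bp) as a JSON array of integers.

[2,4,8,12,13,14,15,17,23]

Site scan:
  YnoIII TCAACTGG/2: at [41, 70] ⇒ [43, 72]
  HnxVI GCGCCGGC/4: at [25] ⇒ [29]
  DwuV CACTTGG/7: at [34, 61, 78, 93, 107] ⇒ [6, 41, 68, 85, 100]
  RvuX ATTCA/0: at [51] ⇒ [51]

Pooled cuts: [6, 29, 41, 43, 51, 68, 72, 85, 100]

Fragments:
  6→29: 23 bp
  29→41: 12 bp
  41→43: 2 bp
  43→51: 8 bp
  51→68: 17 bp
  68→72: 4 bp
  72→85: 13 bp
  85→100: 15 bp
  100→6 (wrap): 108-100+6 = 14 bp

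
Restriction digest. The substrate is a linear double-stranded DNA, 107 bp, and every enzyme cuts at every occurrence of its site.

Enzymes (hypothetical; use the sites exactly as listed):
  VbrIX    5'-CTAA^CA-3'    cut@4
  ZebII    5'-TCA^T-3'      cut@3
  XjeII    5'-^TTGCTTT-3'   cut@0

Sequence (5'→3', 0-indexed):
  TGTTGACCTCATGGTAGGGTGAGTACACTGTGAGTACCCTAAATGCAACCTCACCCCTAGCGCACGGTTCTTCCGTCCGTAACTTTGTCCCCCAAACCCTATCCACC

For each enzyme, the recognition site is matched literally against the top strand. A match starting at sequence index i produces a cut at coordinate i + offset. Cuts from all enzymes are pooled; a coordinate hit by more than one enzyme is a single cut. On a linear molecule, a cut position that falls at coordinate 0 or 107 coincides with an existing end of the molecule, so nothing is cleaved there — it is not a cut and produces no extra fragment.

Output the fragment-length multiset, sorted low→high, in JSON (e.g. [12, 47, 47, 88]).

[11,96]

Per-enzyme occurrences:
  VbrIX (CTAACA, off=4): no sites
  ZebII (TCAT, off=3): starts [8] → cuts [11]
  XjeII (TTGCTTT, off=0): no sites

Pooled cuts: [11]

Fragments:
  [0,11): 11 bp
  [11,107): 96 bp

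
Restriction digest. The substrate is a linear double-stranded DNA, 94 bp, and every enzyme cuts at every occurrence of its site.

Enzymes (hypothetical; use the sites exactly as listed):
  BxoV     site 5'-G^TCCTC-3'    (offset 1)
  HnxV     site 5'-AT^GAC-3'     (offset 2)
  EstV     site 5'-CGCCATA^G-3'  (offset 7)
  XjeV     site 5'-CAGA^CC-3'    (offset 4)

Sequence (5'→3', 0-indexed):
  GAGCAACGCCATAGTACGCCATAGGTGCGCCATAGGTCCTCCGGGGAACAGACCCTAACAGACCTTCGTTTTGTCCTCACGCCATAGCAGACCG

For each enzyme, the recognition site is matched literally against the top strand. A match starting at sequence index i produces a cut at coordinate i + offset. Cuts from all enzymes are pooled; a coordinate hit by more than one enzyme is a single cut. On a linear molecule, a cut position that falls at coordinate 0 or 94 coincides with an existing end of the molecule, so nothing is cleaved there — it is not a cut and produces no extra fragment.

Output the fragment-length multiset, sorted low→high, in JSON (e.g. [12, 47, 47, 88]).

[2,3,5,10,10,11,11,13,13,16]

Per-enzyme occurrences:
  BxoV GTCCTC/1: at [35, 72] ⇒ [36, 73]
  HnxV (ATGAC, off=2): no sites
  EstV CGCCATAG/7: at [6, 16, 27, 79] ⇒ [13, 23, 34, 86]
  XjeV CAGACC/4: at [48, 58, 87] ⇒ [52, 62, 91]

Pooled cuts: [13, 23, 34, 36, 52, 62, 73, 86, 91]

Fragments:
  [0,13): 13 bp
  [13,23): 10 bp
  [23,34): 11 bp
  [34,36): 2 bp
  [36,52): 16 bp
  [52,62): 10 bp
  [62,73): 11 bp
  [73,86): 13 bp
  [86,91): 5 bp
  [91,94): 3 bp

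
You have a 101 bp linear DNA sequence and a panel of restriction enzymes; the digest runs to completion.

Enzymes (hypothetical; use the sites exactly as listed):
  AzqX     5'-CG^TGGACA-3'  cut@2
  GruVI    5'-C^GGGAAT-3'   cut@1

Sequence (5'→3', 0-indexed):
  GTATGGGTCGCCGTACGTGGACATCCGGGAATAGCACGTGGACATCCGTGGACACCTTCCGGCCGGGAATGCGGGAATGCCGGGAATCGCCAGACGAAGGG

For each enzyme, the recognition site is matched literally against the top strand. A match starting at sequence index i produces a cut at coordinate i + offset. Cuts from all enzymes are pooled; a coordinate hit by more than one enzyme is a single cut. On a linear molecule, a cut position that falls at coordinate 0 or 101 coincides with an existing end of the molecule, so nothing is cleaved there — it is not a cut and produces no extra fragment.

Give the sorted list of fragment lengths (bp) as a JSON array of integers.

[8,9,9,10,12,16,17,20]

Scan for sites:
  AzqX (CGTGGACA, off=2): starts [15, 36, 46] → cuts [17, 38, 48]
  GruVI (CGGGAAT, off=1): starts [25, 63, 71, 80] → cuts [26, 64, 72, 81]

All cut coordinates (distinct, sorted): [17, 26, 38, 48, 64, 72, 81]

Fragments:
  [0,17): 17 bp
  [17,26): 9 bp
  [26,38): 12 bp
  [38,48): 10 bp
  [48,64): 16 bp
  [64,72): 8 bp
  [72,81): 9 bp
  [81,101): 20 bp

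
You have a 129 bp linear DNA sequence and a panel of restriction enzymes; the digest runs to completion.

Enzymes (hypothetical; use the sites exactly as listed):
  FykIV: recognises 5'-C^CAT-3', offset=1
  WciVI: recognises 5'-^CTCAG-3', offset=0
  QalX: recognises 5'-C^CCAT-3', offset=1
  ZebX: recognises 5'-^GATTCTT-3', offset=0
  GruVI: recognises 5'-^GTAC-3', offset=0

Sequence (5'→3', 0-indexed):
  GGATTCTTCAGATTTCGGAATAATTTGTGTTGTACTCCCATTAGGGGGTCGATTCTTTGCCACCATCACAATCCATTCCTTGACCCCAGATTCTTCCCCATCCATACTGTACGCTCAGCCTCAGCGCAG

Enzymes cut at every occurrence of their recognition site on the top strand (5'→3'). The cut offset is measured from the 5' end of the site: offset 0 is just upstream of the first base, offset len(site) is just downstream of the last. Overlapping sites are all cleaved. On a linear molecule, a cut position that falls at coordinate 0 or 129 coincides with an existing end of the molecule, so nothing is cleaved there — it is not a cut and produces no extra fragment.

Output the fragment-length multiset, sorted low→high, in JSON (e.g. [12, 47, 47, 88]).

[1,1,1,4,5,6,6,6,9,10,10,12,13,15,30]

Scan for sites:
  FykIV CCAT/1: at [37, 62, 72, 97, 101] ⇒ [38, 63, 73, 98, 102]
  WciVI CTCAG/0: at [113, 119] ⇒ [113, 119]
  QalX CCCAT/1: at [36, 96] ⇒ [37, 97]
  ZebX GATTCTT/0: at [1, 50, 88] ⇒ [1, 50, 88]
  GruVI GTAC/0: at [31, 108] ⇒ [31, 108]

Pooled cuts: [1, 31, 37, 38, 50, 63, 73, 88, 97, 98, 102, 108, 113, 119]

Fragment lengths:
  [0,1): 1 bp
  [1,31): 30 bp
  [31,37): 6 bp
  [37,38): 1 bp
  [38,50): 12 bp
  [50,63): 13 bp
  [63,73): 10 bp
  [73,88): 15 bp
  [88,97): 9 bp
  [97,98): 1 bp
  [98,102): 4 bp
  [102,108): 6 bp
  [108,113): 5 bp
  [113,119): 6 bp
  [119,129): 10 bp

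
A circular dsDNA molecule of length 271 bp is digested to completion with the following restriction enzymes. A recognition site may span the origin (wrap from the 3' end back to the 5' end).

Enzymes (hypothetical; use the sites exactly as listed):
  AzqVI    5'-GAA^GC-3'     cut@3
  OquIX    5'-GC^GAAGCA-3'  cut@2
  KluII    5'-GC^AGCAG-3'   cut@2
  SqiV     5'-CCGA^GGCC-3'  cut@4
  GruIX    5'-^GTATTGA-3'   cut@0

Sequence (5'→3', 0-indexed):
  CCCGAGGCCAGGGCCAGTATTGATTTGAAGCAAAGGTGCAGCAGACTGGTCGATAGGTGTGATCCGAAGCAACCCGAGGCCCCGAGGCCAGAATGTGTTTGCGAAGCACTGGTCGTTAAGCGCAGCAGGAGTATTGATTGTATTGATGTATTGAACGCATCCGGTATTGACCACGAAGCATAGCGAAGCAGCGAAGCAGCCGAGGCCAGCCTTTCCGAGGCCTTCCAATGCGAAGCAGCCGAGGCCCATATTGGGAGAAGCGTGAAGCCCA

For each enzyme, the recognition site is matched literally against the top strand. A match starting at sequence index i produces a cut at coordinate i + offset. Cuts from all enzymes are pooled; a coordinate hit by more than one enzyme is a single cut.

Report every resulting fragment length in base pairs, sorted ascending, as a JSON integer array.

[3,3,3,3,5,7,7,7,8,8,8,8,9,9,10,10,11,13,13,14,15,16,17,17,18,29]

Scan for sites:
  AzqVI (GAAGC, off=3): starts [26, 65, 102, 174, 184, 192, 231, 256, 263] → cuts [29, 68, 105, 177, 187, 195, 234, 259, 266]
  OquIX (GCGAAGCA, off=2): starts [100, 182, 190, 229] → cuts [102, 184, 192, 231]
  KluII (GCAGCAG, off=2): starts [37, 121] → cuts [39, 123]
  SqiV (CCGAGGCC, off=4): starts [1, 73, 81, 199, 214, 238] → cuts [5, 77, 85, 203, 218, 242]
  GruIX (GTATTGA, off=0): starts [16, 130, 139, 147, 163] → cuts [16, 130, 139, 147, 163]

Pooled cuts: [5, 16, 29, 39, 68, 77, 85, 102, 105, 123, 130, 139, 147, 163, 177, 184, 187, 192, 195, 203, 218, 231, 234, 242, 259, 266]

Fragment lengths:
  5→16: 11 bp
  16→29: 13 bp
  29→39: 10 bp
  39→68: 29 bp
  68→77: 9 bp
  77→85: 8 bp
  85→102: 17 bp
  102→105: 3 bp
  105→123: 18 bp
  123→130: 7 bp
  130→139: 9 bp
  139→147: 8 bp
  147→163: 16 bp
  163→177: 14 bp
  177→184: 7 bp
  184→187: 3 bp
  187→192: 5 bp
  192→195: 3 bp
  195→203: 8 bp
  203→218: 15 bp
  218→231: 13 bp
  231→234: 3 bp
  234→242: 8 bp
  242→259: 17 bp
  259→266: 7 bp
  266→5 (wrap): 271-266+5 = 10 bp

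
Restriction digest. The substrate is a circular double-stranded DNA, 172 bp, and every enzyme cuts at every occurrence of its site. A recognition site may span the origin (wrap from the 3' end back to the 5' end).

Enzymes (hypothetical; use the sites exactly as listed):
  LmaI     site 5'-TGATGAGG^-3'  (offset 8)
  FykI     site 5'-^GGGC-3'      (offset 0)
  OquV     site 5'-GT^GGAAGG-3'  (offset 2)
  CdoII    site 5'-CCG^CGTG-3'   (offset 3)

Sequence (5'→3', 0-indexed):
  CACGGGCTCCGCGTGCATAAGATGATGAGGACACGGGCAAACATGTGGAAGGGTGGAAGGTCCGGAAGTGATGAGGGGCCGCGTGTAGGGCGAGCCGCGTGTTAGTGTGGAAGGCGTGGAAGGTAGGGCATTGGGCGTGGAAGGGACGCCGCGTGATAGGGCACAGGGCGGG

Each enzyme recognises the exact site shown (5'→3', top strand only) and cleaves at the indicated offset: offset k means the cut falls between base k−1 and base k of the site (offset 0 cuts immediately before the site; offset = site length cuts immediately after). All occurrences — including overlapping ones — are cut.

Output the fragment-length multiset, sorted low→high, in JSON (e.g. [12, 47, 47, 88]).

[1,4,4,5,6,6,6,7,7,7,8,8,8,9,10,11,12,13,19,21]

Scan for sites:
  LmaI (TGATGAGG, off=8): starts [22, 68] → cuts [30, 76]
  FykI (GGGC, off=0): starts [3, 34, 75, 87, 125, 132, 158, 165, 169] → cuts [3, 34, 75, 87, 125, 132, 158, 165, 169]
  OquV (GTGGAAGG, off=2): starts [44, 52, 106, 115, 136] → cuts [46, 54, 108, 117, 138]
  CdoII (CCGCGTG, off=3): starts [8, 78, 94, 148] → cuts [11, 81, 97, 151]

Pooled cuts: [3, 11, 30, 34, 46, 54, 75, 76, 81, 87, 97, 108, 117, 125, 132, 138, 151, 158, 165, 169]

Fragments:
  3→11: 8 bp
  11→30: 19 bp
  30→34: 4 bp
  34→46: 12 bp
  46→54: 8 bp
  54→75: 21 bp
  75→76: 1 bp
  76→81: 5 bp
  81→87: 6 bp
  87→97: 10 bp
  97→108: 11 bp
  108→117: 9 bp
  117→125: 8 bp
  125→132: 7 bp
  132→138: 6 bp
  138→151: 13 bp
  151→158: 7 bp
  158→165: 7 bp
  165→169: 4 bp
  169→3 (wrap): 172-169+3 = 6 bp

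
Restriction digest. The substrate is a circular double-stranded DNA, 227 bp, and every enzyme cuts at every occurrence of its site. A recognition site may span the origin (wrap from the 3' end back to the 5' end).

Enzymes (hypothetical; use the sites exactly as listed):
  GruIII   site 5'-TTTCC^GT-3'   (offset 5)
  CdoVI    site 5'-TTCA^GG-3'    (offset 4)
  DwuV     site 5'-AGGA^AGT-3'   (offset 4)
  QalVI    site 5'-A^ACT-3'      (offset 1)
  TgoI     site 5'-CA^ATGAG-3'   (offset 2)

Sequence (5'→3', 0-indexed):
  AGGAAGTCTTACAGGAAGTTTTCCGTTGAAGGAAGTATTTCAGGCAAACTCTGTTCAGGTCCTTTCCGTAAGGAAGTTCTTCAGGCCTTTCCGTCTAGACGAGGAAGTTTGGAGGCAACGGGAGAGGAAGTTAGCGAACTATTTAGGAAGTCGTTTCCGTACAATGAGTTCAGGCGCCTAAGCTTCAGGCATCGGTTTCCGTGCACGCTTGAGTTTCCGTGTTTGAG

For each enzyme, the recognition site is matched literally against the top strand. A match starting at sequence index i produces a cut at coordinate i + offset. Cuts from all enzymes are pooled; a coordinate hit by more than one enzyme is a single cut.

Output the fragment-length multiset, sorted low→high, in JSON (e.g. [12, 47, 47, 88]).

Per-enzyme occurrences:
  GruIII TTTCCGT/5: at [19, 62, 87, 153, 195, 213] ⇒ [24, 67, 92, 158, 200, 218]
  CdoVI TTCAGG/4: at [38, 53, 79, 168, 183] ⇒ [42, 57, 83, 172, 187]
  DwuV AGGAAGT/4: at [0, 12, 29, 70, 101, 124, 144] ⇒ [4, 16, 33, 74, 105, 128, 148]
  QalVI AACT/1: at [46, 136] ⇒ [47, 137]
  TgoI CAATGAG/2: at [161] ⇒ [163]

Pooled cuts: [4, 16, 24, 33, 42, 47, 57, 67, 74, 83, 92, 105, 128, 137, 148, 158, 163, 172, 187, 200, 218]

Fragment lengths:
  4→16: 12 bp
  16→24: 8 bp
  24→33: 9 bp
  33→42: 9 bp
  42→47: 5 bp
  47→57: 10 bp
  57→67: 10 bp
  67→74: 7 bp
  74→83: 9 bp
  83→92: 9 bp
  92→105: 13 bp
  105→128: 23 bp
  128→137: 9 bp
  137→148: 11 bp
  148→158: 10 bp
  158→163: 5 bp
  163→172: 9 bp
  172→187: 15 bp
  187→200: 13 bp
  200→218: 18 bp
  218→4 (wrap): 227-218+4 = 13 bp

[5,5,7,8,9,9,9,9,9,9,10,10,10,11,12,13,13,13,15,18,23]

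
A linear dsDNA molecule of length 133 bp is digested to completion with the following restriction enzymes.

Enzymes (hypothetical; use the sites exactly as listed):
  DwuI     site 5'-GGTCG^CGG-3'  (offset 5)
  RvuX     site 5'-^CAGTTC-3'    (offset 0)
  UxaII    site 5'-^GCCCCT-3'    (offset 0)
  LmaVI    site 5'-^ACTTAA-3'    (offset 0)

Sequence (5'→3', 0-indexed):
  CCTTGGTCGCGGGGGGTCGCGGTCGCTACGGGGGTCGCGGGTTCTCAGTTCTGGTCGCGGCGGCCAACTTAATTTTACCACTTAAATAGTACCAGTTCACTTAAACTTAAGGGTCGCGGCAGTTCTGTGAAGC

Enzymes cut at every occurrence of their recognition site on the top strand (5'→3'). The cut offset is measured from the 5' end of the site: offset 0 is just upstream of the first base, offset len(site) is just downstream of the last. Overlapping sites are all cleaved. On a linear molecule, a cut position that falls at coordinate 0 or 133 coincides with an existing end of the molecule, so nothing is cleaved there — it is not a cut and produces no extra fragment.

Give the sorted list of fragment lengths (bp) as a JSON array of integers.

[3,6,6,8,9,9,10,12,12,13,13,14,18]

Per-enzyme occurrences:
  DwuI (GGTCGCGG, off=5): starts [4, 14, 32, 52, 111] → cuts [9, 19, 37, 57, 116]
  RvuX (CAGTTC, off=0): starts [45, 92, 119] → cuts [45, 92, 119]
  UxaII (GCCCCT, off=0): no sites
  LmaVI (ACTTAA, off=0): starts [66, 79, 98, 104] → cuts [66, 79, 98, 104]

Pooled cuts: [9, 19, 37, 45, 57, 66, 79, 92, 98, 104, 116, 119]

Fragments:
  [0,9): 9 bp
  [9,19): 10 bp
  [19,37): 18 bp
  [37,45): 8 bp
  [45,57): 12 bp
  [57,66): 9 bp
  [66,79): 13 bp
  [79,92): 13 bp
  [92,98): 6 bp
  [98,104): 6 bp
  [104,116): 12 bp
  [116,119): 3 bp
  [119,133): 14 bp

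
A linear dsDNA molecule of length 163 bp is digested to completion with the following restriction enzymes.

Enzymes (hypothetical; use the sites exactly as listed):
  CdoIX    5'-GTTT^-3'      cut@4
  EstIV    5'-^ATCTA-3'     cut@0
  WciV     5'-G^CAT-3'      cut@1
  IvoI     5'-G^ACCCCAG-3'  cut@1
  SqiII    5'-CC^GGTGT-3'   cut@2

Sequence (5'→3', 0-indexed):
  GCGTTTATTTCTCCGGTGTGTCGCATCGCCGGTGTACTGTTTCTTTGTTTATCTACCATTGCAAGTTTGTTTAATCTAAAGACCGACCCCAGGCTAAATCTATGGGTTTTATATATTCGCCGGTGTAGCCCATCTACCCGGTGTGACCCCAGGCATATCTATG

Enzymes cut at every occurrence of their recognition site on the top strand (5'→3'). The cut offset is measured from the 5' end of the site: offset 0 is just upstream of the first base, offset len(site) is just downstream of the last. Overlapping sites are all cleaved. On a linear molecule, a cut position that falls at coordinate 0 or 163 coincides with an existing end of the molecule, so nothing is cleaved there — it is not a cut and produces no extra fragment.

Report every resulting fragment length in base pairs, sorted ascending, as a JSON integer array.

Scan for sites:
  CdoIX GTTT/4: at [2, 38, 46, 64, 68, 105] ⇒ [6, 42, 50, 68, 72, 109]
  EstIV ATCTA/0: at [50, 73, 97, 131, 156] ⇒ [50, 73, 97, 131, 156]
  WciV GCAT/1: at [22, 152] ⇒ [23, 153]
  IvoI GACCCCAG/1: at [84, 144] ⇒ [85, 145]
  SqiII CCGGTGT/2: at [12, 28, 119, 137] ⇒ [14, 30, 121, 139]

All cut coordinates (distinct, sorted): [6, 14, 23, 30, 42, 50, 68, 72, 73, 85, 97, 109, 121, 131, 139, 145, 153, 156]

Fragment lengths:
  [0,6): 6 bp
  [6,14): 8 bp
  [14,23): 9 bp
  [23,30): 7 bp
  [30,42): 12 bp
  [42,50): 8 bp
  [50,68): 18 bp
  [68,72): 4 bp
  [72,73): 1 bp
  [73,85): 12 bp
  [85,97): 12 bp
  [97,109): 12 bp
  [109,121): 12 bp
  [121,131): 10 bp
  [131,139): 8 bp
  [139,145): 6 bp
  [145,153): 8 bp
  [153,156): 3 bp
  [156,163): 7 bp

[1,3,4,6,6,7,7,8,8,8,8,9,10,12,12,12,12,12,18]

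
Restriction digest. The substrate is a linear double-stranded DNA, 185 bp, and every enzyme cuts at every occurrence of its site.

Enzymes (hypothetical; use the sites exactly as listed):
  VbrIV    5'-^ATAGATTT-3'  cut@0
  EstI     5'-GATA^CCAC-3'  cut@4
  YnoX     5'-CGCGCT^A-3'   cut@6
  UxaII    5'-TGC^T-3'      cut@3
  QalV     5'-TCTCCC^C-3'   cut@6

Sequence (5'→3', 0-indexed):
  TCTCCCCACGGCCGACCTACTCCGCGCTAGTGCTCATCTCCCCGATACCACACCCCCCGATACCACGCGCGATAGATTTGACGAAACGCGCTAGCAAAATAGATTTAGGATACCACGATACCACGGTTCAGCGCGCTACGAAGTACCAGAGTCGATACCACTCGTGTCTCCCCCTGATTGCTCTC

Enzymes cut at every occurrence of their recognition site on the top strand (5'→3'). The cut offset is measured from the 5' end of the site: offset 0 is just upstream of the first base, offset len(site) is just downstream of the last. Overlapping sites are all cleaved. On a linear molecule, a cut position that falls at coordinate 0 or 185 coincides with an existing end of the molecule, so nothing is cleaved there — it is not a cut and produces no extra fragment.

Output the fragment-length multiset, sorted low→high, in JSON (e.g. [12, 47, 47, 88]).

Per-enzyme occurrences:
  VbrIV (ATAGATTT, off=0): starts [71, 98] → cuts [71, 98]
  EstI (GATACCAC, off=4): starts [43, 58, 108, 116, 153] → cuts [47, 62, 112, 120, 157]
  YnoX (CGCGCTA, off=6): starts [22, 86, 131] → cuts [28, 92, 137]
  UxaII (TGCT, off=3): starts [30, 178] → cuts [33, 181]
  QalV (TCTCCCC, off=6): starts [0, 36, 166] → cuts [6, 42, 172]

Pooled cuts: [6, 28, 33, 42, 47, 62, 71, 92, 98, 112, 120, 137, 157, 172, 181]

Fragments:
  [0,6): 6 bp
  [6,28): 22 bp
  [28,33): 5 bp
  [33,42): 9 bp
  [42,47): 5 bp
  [47,62): 15 bp
  [62,71): 9 bp
  [71,92): 21 bp
  [92,98): 6 bp
  [98,112): 14 bp
  [112,120): 8 bp
  [120,137): 17 bp
  [137,157): 20 bp
  [157,172): 15 bp
  [172,181): 9 bp
  [181,185): 4 bp

[4,5,5,6,6,8,9,9,9,14,15,15,17,20,21,22]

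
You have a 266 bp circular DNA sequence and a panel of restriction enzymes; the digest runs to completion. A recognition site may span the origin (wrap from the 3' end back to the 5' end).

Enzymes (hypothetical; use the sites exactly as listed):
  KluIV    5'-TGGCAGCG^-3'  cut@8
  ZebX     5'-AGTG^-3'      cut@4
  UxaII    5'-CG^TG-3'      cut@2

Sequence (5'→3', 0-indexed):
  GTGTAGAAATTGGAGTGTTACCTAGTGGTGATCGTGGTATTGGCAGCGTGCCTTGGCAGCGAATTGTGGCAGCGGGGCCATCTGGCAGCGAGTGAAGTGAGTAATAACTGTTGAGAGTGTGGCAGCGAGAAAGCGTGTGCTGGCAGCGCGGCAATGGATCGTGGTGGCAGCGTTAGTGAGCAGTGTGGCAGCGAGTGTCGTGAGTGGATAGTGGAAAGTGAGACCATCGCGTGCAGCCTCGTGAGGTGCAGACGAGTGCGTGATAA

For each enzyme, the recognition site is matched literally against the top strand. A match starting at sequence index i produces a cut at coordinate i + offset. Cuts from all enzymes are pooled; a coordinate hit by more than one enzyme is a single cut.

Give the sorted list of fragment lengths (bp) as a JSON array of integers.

Per-enzyme occurrences:
  KluIV TGGCAGCG/8: at [40, 53, 66, 82, 119, 140, 164, 185] ⇒ [48, 61, 74, 90, 127, 148, 172, 193]
  ZebX AGTG/4: at [13, 23, 90, 95, 115, 174, 181, 193, 202, 209, 216, 254, 265] ⇒ [3, 17, 27, 94, 99, 119, 178, 185, 197, 206, 213, 220, 258]
  UxaII CGTG/2: at [32, 46, 133, 159, 198, 229, 239, 258] ⇒ [34, 48, 135, 161, 200, 231, 241, 260]

All cut coordinates (distinct, sorted): [3, 17, 27, 34, 48, 61, 74, 90, 94, 99, 119, 127, 135, 148, 161, 172, 178, 185, 193, 197, 200, 206, 213, 220, 231, 241, 258, 260]

Fragments:
  3→17: 14 bp
  17→27: 10 bp
  27→34: 7 bp
  34→48: 14 bp
  48→61: 13 bp
  61→74: 13 bp
  74→90: 16 bp
  90→94: 4 bp
  94→99: 5 bp
  99→119: 20 bp
  119→127: 8 bp
  127→135: 8 bp
  135→148: 13 bp
  148→161: 13 bp
  161→172: 11 bp
  172→178: 6 bp
  178→185: 7 bp
  185→193: 8 bp
  193→197: 4 bp
  197→200: 3 bp
  200→206: 6 bp
  206→213: 7 bp
  213→220: 7 bp
  220→231: 11 bp
  231→241: 10 bp
  241→258: 17 bp
  258→260: 2 bp
  260→3 (wrap): 266-260+3 = 9 bp

[2,3,4,4,5,6,6,7,7,7,7,8,8,8,9,10,10,11,11,13,13,13,13,14,14,16,17,20]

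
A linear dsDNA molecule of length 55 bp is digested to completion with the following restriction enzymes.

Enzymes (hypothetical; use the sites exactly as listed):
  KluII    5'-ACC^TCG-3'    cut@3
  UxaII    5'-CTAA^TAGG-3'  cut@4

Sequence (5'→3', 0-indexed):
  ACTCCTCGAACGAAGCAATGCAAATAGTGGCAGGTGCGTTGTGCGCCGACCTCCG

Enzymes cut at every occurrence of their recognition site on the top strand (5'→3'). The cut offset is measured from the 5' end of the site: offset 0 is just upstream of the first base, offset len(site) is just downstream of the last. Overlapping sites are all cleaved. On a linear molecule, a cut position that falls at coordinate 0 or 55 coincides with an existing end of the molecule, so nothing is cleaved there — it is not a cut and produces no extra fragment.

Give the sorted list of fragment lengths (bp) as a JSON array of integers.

Site scan:
  KluII (ACCTCG, off=3): no sites
  UxaII (CTAATAGG, off=4): no sites

Pooled cuts: ∅

Fragment lengths:
  no cuts → one linear fragment of 55 bp

[55]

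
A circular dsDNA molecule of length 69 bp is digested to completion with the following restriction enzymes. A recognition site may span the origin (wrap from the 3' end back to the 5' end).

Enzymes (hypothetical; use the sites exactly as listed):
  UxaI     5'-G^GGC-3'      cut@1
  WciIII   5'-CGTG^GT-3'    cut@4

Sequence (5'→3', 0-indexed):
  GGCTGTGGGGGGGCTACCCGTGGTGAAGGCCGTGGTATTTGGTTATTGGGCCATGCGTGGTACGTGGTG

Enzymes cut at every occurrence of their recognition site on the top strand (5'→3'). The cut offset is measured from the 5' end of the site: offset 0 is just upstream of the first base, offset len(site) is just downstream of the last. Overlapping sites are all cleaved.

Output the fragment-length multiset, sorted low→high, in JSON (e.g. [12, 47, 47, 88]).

Site scan:
  UxaI (GGGC, off=1): starts [10, 47, 68] → cuts [0, 11, 48]
  WciIII (CGTGGT, off=4): starts [18, 30, 55, 62] → cuts [22, 34, 59, 66]

All cut coordinates (distinct, sorted): [0, 11, 22, 34, 48, 59, 66]

Fragment lengths:
  0→11: 11 bp
  11→22: 11 bp
  22→34: 12 bp
  34→48: 14 bp
  48→59: 11 bp
  59→66: 7 bp
  66→0 (wrap): 69-66+0 = 3 bp

[3,7,11,11,11,12,14]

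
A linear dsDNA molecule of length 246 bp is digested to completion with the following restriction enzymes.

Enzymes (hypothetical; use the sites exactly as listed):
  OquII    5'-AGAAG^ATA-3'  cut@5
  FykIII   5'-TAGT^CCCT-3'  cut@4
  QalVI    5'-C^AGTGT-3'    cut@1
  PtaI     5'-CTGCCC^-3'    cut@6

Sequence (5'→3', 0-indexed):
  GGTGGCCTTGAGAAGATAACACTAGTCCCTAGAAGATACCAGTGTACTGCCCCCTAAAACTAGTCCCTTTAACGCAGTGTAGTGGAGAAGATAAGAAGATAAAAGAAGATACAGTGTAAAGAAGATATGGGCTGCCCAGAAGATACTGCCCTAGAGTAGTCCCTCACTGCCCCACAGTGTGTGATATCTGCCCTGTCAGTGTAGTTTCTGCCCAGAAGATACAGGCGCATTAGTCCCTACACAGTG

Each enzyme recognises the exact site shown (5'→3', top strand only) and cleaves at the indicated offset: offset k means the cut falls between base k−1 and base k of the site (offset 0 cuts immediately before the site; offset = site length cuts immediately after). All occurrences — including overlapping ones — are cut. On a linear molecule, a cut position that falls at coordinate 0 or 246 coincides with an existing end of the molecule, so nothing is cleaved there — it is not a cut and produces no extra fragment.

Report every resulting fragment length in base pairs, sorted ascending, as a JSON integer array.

Scan for sites:
  OquII AGAAGATA/5: at [10, 30, 85, 93, 103, 119, 137, 213] ⇒ [15, 35, 90, 98, 108, 124, 142, 218]
  FykIII TAGTCCCT/4: at [22, 60, 156, 230] ⇒ [26, 64, 160, 234]
  QalVI CAGTGT/1: at [39, 74, 111, 174, 196] ⇒ [40, 75, 112, 175, 197]
  PtaI CTGCCC/6: at [46, 131, 145, 166, 187, 207] ⇒ [52, 137, 151, 172, 193, 213]

Pooled cuts: [15, 26, 35, 40, 52, 64, 75, 90, 98, 108, 112, 124, 137, 142, 151, 160, 172, 175, 193, 197, 213, 218, 234]

Fragment lengths:
  [0,15): 15 bp
  [15,26): 11 bp
  [26,35): 9 bp
  [35,40): 5 bp
  [40,52): 12 bp
  [52,64): 12 bp
  [64,75): 11 bp
  [75,90): 15 bp
  [90,98): 8 bp
  [98,108): 10 bp
  [108,112): 4 bp
  [112,124): 12 bp
  [124,137): 13 bp
  [137,142): 5 bp
  [142,151): 9 bp
  [151,160): 9 bp
  [160,172): 12 bp
  [172,175): 3 bp
  [175,193): 18 bp
  [193,197): 4 bp
  [197,213): 16 bp
  [213,218): 5 bp
  [218,234): 16 bp
  [234,246): 12 bp

[3,4,4,5,5,5,8,9,9,9,10,11,11,12,12,12,12,12,13,15,15,16,16,18]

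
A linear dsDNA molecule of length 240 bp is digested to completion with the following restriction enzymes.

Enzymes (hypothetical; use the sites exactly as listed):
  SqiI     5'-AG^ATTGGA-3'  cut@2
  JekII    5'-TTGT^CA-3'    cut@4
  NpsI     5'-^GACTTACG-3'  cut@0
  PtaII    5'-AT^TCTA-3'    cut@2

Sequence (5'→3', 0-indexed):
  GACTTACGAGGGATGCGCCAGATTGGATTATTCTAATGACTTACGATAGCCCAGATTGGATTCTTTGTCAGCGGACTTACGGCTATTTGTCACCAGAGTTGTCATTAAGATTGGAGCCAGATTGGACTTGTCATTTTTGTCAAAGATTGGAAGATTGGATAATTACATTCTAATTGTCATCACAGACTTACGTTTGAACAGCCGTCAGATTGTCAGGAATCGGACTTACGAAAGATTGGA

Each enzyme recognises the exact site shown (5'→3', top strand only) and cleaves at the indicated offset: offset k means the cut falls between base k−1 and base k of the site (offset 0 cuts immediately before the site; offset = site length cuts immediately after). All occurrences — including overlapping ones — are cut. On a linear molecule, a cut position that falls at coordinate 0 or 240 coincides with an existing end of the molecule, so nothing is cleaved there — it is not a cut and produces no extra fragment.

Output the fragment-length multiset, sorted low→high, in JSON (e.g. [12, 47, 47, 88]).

[5,5,6,6,7,7,8,9,9,9,10,11,11,12,12,14,15,17,17,21,29]

Site scan:
  SqiI AGATTGGA/2: at [19, 52, 107, 118, 143, 151, 232] ⇒ [21, 54, 109, 120, 145, 153, 234]
  JekII TTGTCA/4: at [64, 86, 98, 127, 136, 173, 209] ⇒ [68, 90, 102, 131, 140, 177, 213]
  NpsI GACTTACG/0: at [0, 37, 73, 184, 222] ⇒ [37, 73, 184, 222] (position 0 is a terminus of the linear molecule — no cut)
  PtaII ATTCTA/2: at [29, 166] ⇒ [31, 168]

All cut coordinates (distinct, sorted): [21, 31, 37, 54, 68, 73, 90, 102, 109, 120, 131, 140, 145, 153, 168, 177, 184, 213, 222, 234]

Fragment lengths:
  [0,21): 21 bp
  [21,31): 10 bp
  [31,37): 6 bp
  [37,54): 17 bp
  [54,68): 14 bp
  [68,73): 5 bp
  [73,90): 17 bp
  [90,102): 12 bp
  [102,109): 7 bp
  [109,120): 11 bp
  [120,131): 11 bp
  [131,140): 9 bp
  [140,145): 5 bp
  [145,153): 8 bp
  [153,168): 15 bp
  [168,177): 9 bp
  [177,184): 7 bp
  [184,213): 29 bp
  [213,222): 9 bp
  [222,234): 12 bp
  [234,240): 6 bp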